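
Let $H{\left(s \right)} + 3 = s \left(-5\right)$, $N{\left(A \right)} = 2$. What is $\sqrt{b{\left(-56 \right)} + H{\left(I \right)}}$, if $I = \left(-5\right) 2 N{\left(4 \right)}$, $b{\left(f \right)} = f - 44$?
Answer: $i \sqrt{3} \approx 1.732 i$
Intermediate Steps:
$b{\left(f \right)} = -44 + f$
$I = -20$ ($I = \left(-5\right) 2 \cdot 2 = \left(-10\right) 2 = -20$)
$H{\left(s \right)} = -3 - 5 s$ ($H{\left(s \right)} = -3 + s \left(-5\right) = -3 - 5 s$)
$\sqrt{b{\left(-56 \right)} + H{\left(I \right)}} = \sqrt{\left(-44 - 56\right) - -97} = \sqrt{-100 + \left(-3 + 100\right)} = \sqrt{-100 + 97} = \sqrt{-3} = i \sqrt{3}$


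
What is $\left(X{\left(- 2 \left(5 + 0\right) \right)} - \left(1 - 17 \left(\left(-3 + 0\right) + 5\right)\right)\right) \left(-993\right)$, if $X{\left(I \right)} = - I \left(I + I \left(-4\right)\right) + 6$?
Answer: $-336627$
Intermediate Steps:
$X{\left(I \right)} = 6 + 3 I^{2}$ ($X{\left(I \right)} = - I \left(I - 4 I\right) + 6 = - I \left(- 3 I\right) + 6 = 3 I^{2} + 6 = 6 + 3 I^{2}$)
$\left(X{\left(- 2 \left(5 + 0\right) \right)} - \left(1 - 17 \left(\left(-3 + 0\right) + 5\right)\right)\right) \left(-993\right) = \left(\left(6 + 3 \left(- 2 \left(5 + 0\right)\right)^{2}\right) - \left(1 - 17 \left(\left(-3 + 0\right) + 5\right)\right)\right) \left(-993\right) = \left(\left(6 + 3 \left(\left(-2\right) 5\right)^{2}\right) - \left(1 - 17 \left(-3 + 5\right)\right)\right) \left(-993\right) = \left(\left(6 + 3 \left(-10\right)^{2}\right) + \left(-1 + 17 \cdot 2\right)\right) \left(-993\right) = \left(\left(6 + 3 \cdot 100\right) + \left(-1 + 34\right)\right) \left(-993\right) = \left(\left(6 + 300\right) + 33\right) \left(-993\right) = \left(306 + 33\right) \left(-993\right) = 339 \left(-993\right) = -336627$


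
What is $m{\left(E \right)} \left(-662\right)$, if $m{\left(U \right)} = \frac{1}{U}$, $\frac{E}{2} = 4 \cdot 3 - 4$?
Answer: $- \frac{331}{8} \approx -41.375$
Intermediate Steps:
$E = 16$ ($E = 2 \left(4 \cdot 3 - 4\right) = 2 \left(12 - 4\right) = 2 \cdot 8 = 16$)
$m{\left(E \right)} \left(-662\right) = \frac{1}{16} \left(-662\right) = - \frac{331}{8}$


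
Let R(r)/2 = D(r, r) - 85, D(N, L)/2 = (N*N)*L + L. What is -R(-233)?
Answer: 50598450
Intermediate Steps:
D(N, L) = 2*L + 2*L*N**2 (D(N, L) = 2*((N*N)*L + L) = 2*(N**2*L + L) = 2*(L*N**2 + L) = 2*(L + L*N**2) = 2*L + 2*L*N**2)
R(r) = -170 + 4*r*(1 + r**2) (R(r) = 2*(2*r*(1 + r**2) - 85) = 2*(-85 + 2*r*(1 + r**2)) = -170 + 4*r*(1 + r**2))
-R(-233) = -(-170 + 4*(-233) + 4*(-233)**3) = -(-170 - 932 + 4*(-12649337)) = -(-170 - 932 - 50597348) = -1*(-50598450) = 50598450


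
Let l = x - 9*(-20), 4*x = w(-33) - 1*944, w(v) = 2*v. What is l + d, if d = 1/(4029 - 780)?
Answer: -471103/6498 ≈ -72.500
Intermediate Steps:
x = -505/2 (x = (2*(-33) - 1*944)/4 = (-66 - 944)/4 = (¼)*(-1010) = -505/2 ≈ -252.50)
d = 1/3249 ≈ 0.00030779
l = -145/2 (l = -505/2 - 9*(-20) = -505/2 + 180 = -145/2 ≈ -72.500)
l + d = -145/2 + 1/3249 = -471103/6498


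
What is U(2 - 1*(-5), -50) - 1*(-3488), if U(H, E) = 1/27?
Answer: 94177/27 ≈ 3488.0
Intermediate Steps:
U(H, E) = 1/27
U(2 - 1*(-5), -50) - 1*(-3488) = 1/27 - 1*(-3488) = 1/27 + 3488 = 94177/27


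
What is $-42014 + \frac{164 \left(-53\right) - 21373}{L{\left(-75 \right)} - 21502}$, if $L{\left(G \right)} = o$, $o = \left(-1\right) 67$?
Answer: $- \frac{906169901}{21569} \approx -42013.0$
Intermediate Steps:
$o = -67$
$L{\left(G \right)} = -67$
$-42014 + \frac{164 \left(-53\right) - 21373}{L{\left(-75 \right)} - 21502} = -42014 + \frac{164 \left(-53\right) - 21373}{-67 - 21502} = -42014 + \frac{-8692 - 21373}{-21569} = -42014 - - \frac{30065}{21569} = -42014 + \frac{30065}{21569} = - \frac{906169901}{21569}$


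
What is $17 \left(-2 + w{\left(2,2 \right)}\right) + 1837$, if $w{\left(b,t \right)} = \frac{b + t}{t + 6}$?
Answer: $\frac{3623}{2} \approx 1811.5$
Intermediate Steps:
$w{\left(b,t \right)} = \frac{b + t}{6 + t}$
$17 \left(-2 + w{\left(2,2 \right)}\right) + 1837 = 17 \left(-2 + \frac{2 + 2}{6 + 2}\right) + 1837 = 17 \left(-2 + \frac{1}{8} \cdot 4\right) + 1837 = 17 \left(-2 + \frac{1}{2}\right) + 1837 = 17 \left(- \frac{3}{2}\right) + 1837 = - \frac{51}{2} + 1837 = \frac{3623}{2}$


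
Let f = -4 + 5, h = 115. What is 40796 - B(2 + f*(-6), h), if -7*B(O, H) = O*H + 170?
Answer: 285282/7 ≈ 40755.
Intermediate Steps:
f = 1
B(O, H) = -170/7 - H*O/7 (B(O, H) = -(O*H + 170)/7 = -(H*O + 170)/7 = -(170 + H*O)/7 = -170/7 - H*O/7)
40796 - B(2 + f*(-6), h) = 40796 - (-170/7 - 1/7*115*(2 + 1*(-6))) = 40796 - (-170/7 - 1/7*115*(2 - 6)) = 40796 - (-170/7 - 1/7*115*(-4)) = 40796 - (-170/7 + 460/7) = 40796 - 1*290/7 = 40796 - 290/7 = 285282/7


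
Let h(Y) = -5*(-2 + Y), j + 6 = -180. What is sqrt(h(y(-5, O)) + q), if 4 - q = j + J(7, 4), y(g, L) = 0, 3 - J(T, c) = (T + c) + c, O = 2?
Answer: 2*sqrt(53) ≈ 14.560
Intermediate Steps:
j = -186 (j = -6 - 180 = -186)
J(T, c) = 3 - T - 2*c (J(T, c) = 3 - ((T + c) + c) = 3 - (T + 2*c) = 3 + (-T - 2*c) = 3 - T - 2*c)
h(Y) = 10 - 5*Y
q = 202 (q = 4 - (-186 + (3 - 1*7 - 2*4)) = 4 - (-186 + (3 - 7 - 8)) = 4 - (-186 - 12) = 4 - 1*(-198) = 4 + 198 = 202)
sqrt(h(y(-5, O)) + q) = sqrt((10 - 5*0) + 202) = sqrt((10 + 0) + 202) = sqrt(10 + 202) = sqrt(212) = 2*sqrt(53)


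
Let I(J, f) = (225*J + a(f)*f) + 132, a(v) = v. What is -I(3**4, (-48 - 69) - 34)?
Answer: -41158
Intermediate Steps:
I(J, f) = 132 + f**2 + 225*J (I(J, f) = (225*J + f*f) + 132 = (225*J + f**2) + 132 = (f**2 + 225*J) + 132 = 132 + f**2 + 225*J)
-I(3**4, (-48 - 69) - 34) = -(132 + ((-48 - 69) - 34)**2 + 225*3**4) = -(132 + (-117 - 34)**2 + 225*81) = -(132 + (-151)**2 + 18225) = -(132 + 22801 + 18225) = -1*41158 = -41158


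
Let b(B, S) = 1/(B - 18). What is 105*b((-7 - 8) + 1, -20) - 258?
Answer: -8361/32 ≈ -261.28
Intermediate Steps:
b(B, S) = 1/(-18 + B)
105*b((-7 - 8) + 1, -20) - 258 = 105/(-18 + ((-7 - 8) + 1)) - 258 = 105/(-18 + (-15 + 1)) - 258 = 105/(-18 - 14) - 258 = 105/(-32) - 258 = 105*(-1/32) - 258 = -105/32 - 258 = -8361/32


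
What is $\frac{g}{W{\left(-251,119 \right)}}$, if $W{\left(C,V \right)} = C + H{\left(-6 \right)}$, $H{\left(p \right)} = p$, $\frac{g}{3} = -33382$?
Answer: $\frac{100146}{257} \approx 389.67$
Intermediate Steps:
$g = -100146$ ($g = 3 \left(-33382\right) = -100146$)
$W{\left(C,V \right)} = -6 + C$ ($W{\left(C,V \right)} = C - 6 = -6 + C$)
$\frac{g}{W{\left(-251,119 \right)}} = - \frac{100146}{-6 - 251} = - \frac{100146}{-257} = \left(-100146\right) \left(- \frac{1}{257}\right) = \frac{100146}{257}$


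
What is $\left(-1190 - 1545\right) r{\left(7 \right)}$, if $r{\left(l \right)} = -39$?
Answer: $106665$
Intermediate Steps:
$\left(-1190 - 1545\right) r{\left(7 \right)} = \left(-1190 - 1545\right) \left(-39\right) = \left(-2735\right) \left(-39\right) = 106665$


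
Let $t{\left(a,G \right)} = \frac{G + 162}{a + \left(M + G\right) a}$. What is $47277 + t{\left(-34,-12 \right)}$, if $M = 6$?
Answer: $\frac{803724}{17} \approx 47278.0$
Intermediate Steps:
$t{\left(a,G \right)} = \frac{162 + G}{a + a \left(6 + G\right)}$ ($t{\left(a,G \right)} = \frac{G + 162}{a + \left(6 + G\right) a} = \frac{162 + G}{a + a \left(6 + G\right)}$)
$47277 + t{\left(-34,-12 \right)} = 47277 + \frac{162 - 12}{\left(-34\right) \left(7 - 12\right)} = 47277 - \frac{1}{34} \frac{1}{-5} \cdot 150 = 47277 - \left(- \frac{1}{170}\right) 150 = 47277 + \frac{15}{17} = \frac{803724}{17}$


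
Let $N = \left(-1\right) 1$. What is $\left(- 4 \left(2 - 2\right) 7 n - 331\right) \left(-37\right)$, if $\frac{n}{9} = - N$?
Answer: $12247$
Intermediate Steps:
$N = -1$
$n = 9$ ($n = 9 \left(\left(-1\right) \left(-1\right)\right) = 9 \cdot 1 = 9$)
$\left(- 4 \left(2 - 2\right) 7 n - 331\right) \left(-37\right) = \left(- 4 \left(2 - 2\right) 7 \cdot 9 - 331\right) \left(-37\right) = \left(\left(-4\right) 0 \cdot 7 \cdot 9 - 331\right) \left(-37\right) = \left(0 \cdot 7 \cdot 9 - 331\right) \left(-37\right) = \left(0 \cdot 9 - 331\right) \left(-37\right) = \left(0 - 331\right) \left(-37\right) = \left(-331\right) \left(-37\right) = 12247$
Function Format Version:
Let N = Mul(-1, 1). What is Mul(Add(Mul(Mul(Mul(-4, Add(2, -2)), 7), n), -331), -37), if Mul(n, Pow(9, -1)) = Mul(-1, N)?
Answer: 12247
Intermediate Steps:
N = -1
n = 9 (n = Mul(9, Mul(-1, -1)) = Mul(9, 1) = 9)
Mul(Add(Mul(Mul(Mul(-4, Add(2, -2)), 7), n), -331), -37) = Mul(Add(Mul(Mul(Mul(-4, Add(2, -2)), 7), 9), -331), -37) = Mul(Add(Mul(Mul(Mul(-4, 0), 7), 9), -331), -37) = Mul(Add(Mul(Mul(0, 7), 9), -331), -37) = Mul(Add(Mul(0, 9), -331), -37) = Mul(Add(0, -331), -37) = Mul(-331, -37) = 12247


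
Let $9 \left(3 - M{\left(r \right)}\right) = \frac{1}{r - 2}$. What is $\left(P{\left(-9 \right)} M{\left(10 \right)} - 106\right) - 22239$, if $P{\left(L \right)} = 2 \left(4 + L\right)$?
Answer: $- \frac{805495}{36} \approx -22375.0$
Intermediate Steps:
$M{\left(r \right)} = 3 - \frac{1}{9 \left(-2 + r\right)}$ ($M{\left(r \right)} = 3 - \frac{1}{9 \left(r - 2\right)} = 3 - \frac{1}{9 \left(-2 + r\right)}$)
$P{\left(L \right)} = 8 + 2 L$
$\left(P{\left(-9 \right)} M{\left(10 \right)} - 106\right) - 22239 = \left(\left(8 + 2 \left(-9\right)\right) \frac{-55 + 27 \cdot 10}{9 \left(-2 + 10\right)} - 106\right) - 22239 = \left(\left(8 - 18\right) \frac{-55 + 270}{9 \cdot 8} - 106\right) - 22239 = \left(- 10 \cdot \frac{1}{9} \cdot \frac{1}{8} \cdot 215 - 106\right) - 22239 = \left(\left(-10\right) \frac{215}{72} - 106\right) - 22239 = \left(- \frac{1075}{36} - 106\right) - 22239 = - \frac{4891}{36} - 22239 = - \frac{805495}{36}$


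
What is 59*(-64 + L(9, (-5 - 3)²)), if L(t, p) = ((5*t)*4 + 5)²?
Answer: 2015499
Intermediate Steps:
L(t, p) = (5 + 20*t)² (L(t, p) = (20*t + 5)² = (5 + 20*t)²)
59*(-64 + L(9, (-5 - 3)²)) = 59*(-64 + 25*(1 + 4*9)²) = 59*(-64 + 25*(1 + 36)²) = 59*(-64 + 25*37²) = 59*(-64 + 25*1369) = 59*(-64 + 34225) = 59*34161 = 2015499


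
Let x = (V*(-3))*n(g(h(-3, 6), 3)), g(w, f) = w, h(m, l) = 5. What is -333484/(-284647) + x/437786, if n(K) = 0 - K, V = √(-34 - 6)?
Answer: 333484/284647 + 15*I*√10/218893 ≈ 1.1716 + 0.0002167*I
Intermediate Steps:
V = 2*I*√10 (V = √(-40) = 2*I*√10 ≈ 6.3246*I)
n(K) = -K
x = 30*I*√10 (x = ((2*I*√10)*(-3))*(-1*5) = -6*I*√10*(-5) = 30*I*√10 ≈ 94.868*I)
-333484/(-284647) + x/437786 = -333484/(-284647) + (30*I*√10)/437786 = -333484*(-1/284647) + (30*I*√10)*(1/437786) = 333484/284647 + 15*I*√10/218893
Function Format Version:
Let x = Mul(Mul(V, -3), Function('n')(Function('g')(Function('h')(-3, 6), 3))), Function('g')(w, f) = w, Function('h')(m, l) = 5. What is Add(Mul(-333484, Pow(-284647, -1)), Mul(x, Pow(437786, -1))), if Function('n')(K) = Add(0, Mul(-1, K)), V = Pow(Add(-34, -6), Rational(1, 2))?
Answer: Add(Rational(333484, 284647), Mul(Rational(15, 218893), I, Pow(10, Rational(1, 2)))) ≈ Add(1.1716, Mul(0.00021670, I))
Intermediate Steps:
V = Mul(2, I, Pow(10, Rational(1, 2))) (V = Pow(-40, Rational(1, 2)) = Mul(2, I, Pow(10, Rational(1, 2))) ≈ Mul(6.3246, I))
Function('n')(K) = Mul(-1, K)
x = Mul(30, I, Pow(10, Rational(1, 2))) (x = Mul(Mul(Mul(2, I, Pow(10, Rational(1, 2))), -3), Mul(-1, 5)) = Mul(Mul(-6, I, Pow(10, Rational(1, 2))), -5) = Mul(30, I, Pow(10, Rational(1, 2))) ≈ Mul(94.868, I))
Add(Mul(-333484, Pow(-284647, -1)), Mul(x, Pow(437786, -1))) = Add(Mul(-333484, Pow(-284647, -1)), Mul(Mul(30, I, Pow(10, Rational(1, 2))), Pow(437786, -1))) = Add(Mul(-333484, Rational(-1, 284647)), Mul(Mul(30, I, Pow(10, Rational(1, 2))), Rational(1, 437786))) = Add(Rational(333484, 284647), Mul(Rational(15, 218893), I, Pow(10, Rational(1, 2))))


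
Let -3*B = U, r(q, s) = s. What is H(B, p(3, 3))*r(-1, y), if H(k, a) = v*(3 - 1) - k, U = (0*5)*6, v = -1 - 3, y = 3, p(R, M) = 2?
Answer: -24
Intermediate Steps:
v = -4
U = 0 (U = 0*6 = 0)
B = 0 (B = -⅓*0 = 0)
H(k, a) = -8 - k (H(k, a) = -4*(3 - 1) - k = -4*2 - k = -8 - k)
H(B, p(3, 3))*r(-1, y) = (-8 - 1*0)*3 = (-8 + 0)*3 = -8*3 = -24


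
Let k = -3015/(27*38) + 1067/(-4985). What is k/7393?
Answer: -1791613/4201367970 ≈ -0.00042644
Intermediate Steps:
k = -1791613/568290 (k = -3015/1026 + 1067*(-1/4985) = -3015*1/1026 - 1067/4985 = -335/114 - 1067/4985 = -1791613/568290 ≈ -3.1526)
k/7393 = -1791613/568290/7393 = -1791613/568290*1/7393 = -1791613/4201367970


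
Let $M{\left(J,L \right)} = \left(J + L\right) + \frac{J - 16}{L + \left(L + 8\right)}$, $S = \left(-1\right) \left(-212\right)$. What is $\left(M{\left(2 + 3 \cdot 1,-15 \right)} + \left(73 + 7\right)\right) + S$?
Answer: $\frac{565}{2} \approx 282.5$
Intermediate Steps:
$S = 212$
$M{\left(J,L \right)} = J + L + \frac{-16 + J}{8 + 2 L}$ ($M{\left(J,L \right)} = \left(J + L\right) + \frac{-16 + J}{L + \left(8 + L\right)} = \left(J + L\right) + \frac{-16 + J}{8 + 2 L} = J + L + \frac{-16 + J}{8 + 2 L}$)
$\left(M{\left(2 + 3 \cdot 1,-15 \right)} + \left(73 + 7\right)\right) + S = \left(\frac{-8 + \left(-15\right)^{2} + 4 \left(-15\right) + \frac{9 \left(2 + 3 \cdot 1\right)}{2} + \left(2 + 3 \cdot 1\right) \left(-15\right)}{4 - 15} + \left(73 + 7\right)\right) + 212 = \left(\frac{-8 + 225 - 60 + \frac{9 \left(2 + 3\right)}{2} + \left(2 + 3\right) \left(-15\right)}{-11} + 80\right) + 212 = \left(- \frac{-8 + 225 - 60 + \frac{9}{2} \cdot 5 + 5 \left(-15\right)}{11} + 80\right) + 212 = \left(- \frac{-8 + 225 - 60 + \frac{45}{2} - 75}{11} + 80\right) + 212 = \left(\left(- \frac{1}{11}\right) \frac{209}{2} + 80\right) + 212 = \left(- \frac{19}{2} + 80\right) + 212 = \frac{141}{2} + 212 = \frac{565}{2}$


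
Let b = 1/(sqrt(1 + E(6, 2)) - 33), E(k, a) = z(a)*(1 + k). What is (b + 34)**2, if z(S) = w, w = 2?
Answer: (36483 - sqrt(15))**2/1153476 ≈ 1153.7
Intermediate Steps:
z(S) = 2
E(k, a) = 2 + 2*k (E(k, a) = 2*(1 + k) = 2 + 2*k)
b = 1/(-33 + sqrt(15)) (b = 1/(sqrt(1 + (2 + 2*6)) - 33) = 1/(sqrt(1 + (2 + 12)) - 33) = 1/(sqrt(1 + 14) - 33) = 1/(sqrt(15) - 33) = 1/(-33 + sqrt(15)) ≈ -0.034332)
(b + 34)**2 = ((-11/358 - sqrt(15)/1074) + 34)**2 = (12161/358 - sqrt(15)/1074)**2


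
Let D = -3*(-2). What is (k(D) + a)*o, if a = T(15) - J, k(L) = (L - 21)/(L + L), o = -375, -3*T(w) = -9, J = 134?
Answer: 198375/4 ≈ 49594.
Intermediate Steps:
T(w) = 3 (T(w) = -⅓*(-9) = 3)
D = 6
k(L) = (-21 + L)/(2*L) (k(L) = (-21 + L)/((2*L)) = (-21 + L)*(1/(2*L)) = (-21 + L)/(2*L))
a = -131 (a = 3 - 1*134 = 3 - 134 = -131)
(k(D) + a)*o = ((½)*(-21 + 6)/6 - 131)*(-375) = ((½)*(⅙)*(-15) - 131)*(-375) = (-5/4 - 131)*(-375) = -529/4*(-375) = 198375/4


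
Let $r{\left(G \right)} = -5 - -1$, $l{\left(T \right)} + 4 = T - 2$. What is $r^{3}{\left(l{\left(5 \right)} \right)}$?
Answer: $-64$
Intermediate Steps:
$l{\left(T \right)} = -6 + T$ ($l{\left(T \right)} = -4 + \left(T - 2\right) = -4 + \left(-2 + T\right) = -6 + T$)
$r{\left(G \right)} = -4$ ($r{\left(G \right)} = -5 + 1 = -4$)
$r^{3}{\left(l{\left(5 \right)} \right)} = \left(-4\right)^{3} = -64$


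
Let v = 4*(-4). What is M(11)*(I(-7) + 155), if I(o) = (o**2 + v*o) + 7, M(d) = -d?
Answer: -3553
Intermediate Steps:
v = -16
I(o) = 7 + o**2 - 16*o (I(o) = (o**2 - 16*o) + 7 = 7 + o**2 - 16*o)
M(11)*(I(-7) + 155) = (-1*11)*((7 + (-7)**2 - 16*(-7)) + 155) = -11*((7 + 49 + 112) + 155) = -11*(168 + 155) = -11*323 = -3553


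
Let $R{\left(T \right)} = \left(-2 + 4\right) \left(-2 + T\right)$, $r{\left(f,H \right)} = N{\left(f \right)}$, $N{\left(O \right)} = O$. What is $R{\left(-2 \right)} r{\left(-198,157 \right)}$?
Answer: $1584$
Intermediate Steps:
$r{\left(f,H \right)} = f$
$R{\left(T \right)} = -4 + 2 T$ ($R{\left(T \right)} = 2 \left(-2 + T\right) = -4 + 2 T$)
$R{\left(-2 \right)} r{\left(-198,157 \right)} = \left(-4 + 2 \left(-2\right)\right) \left(-198\right) = \left(-4 - 4\right) \left(-198\right) = \left(-8\right) \left(-198\right) = 1584$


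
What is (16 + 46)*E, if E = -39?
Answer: -2418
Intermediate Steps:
(16 + 46)*E = (16 + 46)*(-39) = 62*(-39) = -2418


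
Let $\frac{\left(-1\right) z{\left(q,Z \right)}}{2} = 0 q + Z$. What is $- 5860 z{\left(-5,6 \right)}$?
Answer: $70320$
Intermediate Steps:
$z{\left(q,Z \right)} = - 2 Z$ ($z{\left(q,Z \right)} = - 2 \left(0 q + Z\right) = - 2 \left(0 + Z\right) = - 2 Z$)
$- 5860 z{\left(-5,6 \right)} = - 5860 \left(\left(-2\right) 6\right) = \left(-5860\right) \left(-12\right) = 70320$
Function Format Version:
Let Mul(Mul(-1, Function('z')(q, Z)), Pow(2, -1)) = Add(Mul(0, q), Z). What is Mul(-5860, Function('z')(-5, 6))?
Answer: 70320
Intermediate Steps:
Function('z')(q, Z) = Mul(-2, Z) (Function('z')(q, Z) = Mul(-2, Add(Mul(0, q), Z)) = Mul(-2, Add(0, Z)) = Mul(-2, Z))
Mul(-5860, Function('z')(-5, 6)) = Mul(-5860, Mul(-2, 6)) = Mul(-5860, -12) = 70320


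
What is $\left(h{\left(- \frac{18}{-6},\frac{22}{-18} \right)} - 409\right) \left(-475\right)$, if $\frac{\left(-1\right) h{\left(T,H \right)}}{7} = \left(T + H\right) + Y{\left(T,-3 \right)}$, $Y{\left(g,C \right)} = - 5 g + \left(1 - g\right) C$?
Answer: $\frac{1532350}{9} \approx 1.7026 \cdot 10^{5}$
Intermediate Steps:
$Y{\left(g,C \right)} = - 5 g + C \left(1 - g\right)$
$h{\left(T,H \right)} = 21 - 7 H + 7 T$ ($h{\left(T,H \right)} = - 7 \left(\left(T + H\right) - \left(3 + 2 T\right)\right) = - 7 \left(\left(H + T\right) - \left(3 + 2 T\right)\right) = - 7 \left(-3 + H - T\right) = 21 - 7 H + 7 T$)
$\left(h{\left(- \frac{18}{-6},\frac{22}{-18} \right)} - 409\right) \left(-475\right) = \left(\left(21 - 7 \frac{22}{-18} + 7 \left(- \frac{18}{-6}\right)\right) - 409\right) \left(-475\right) = \left(\left(21 - 7 \cdot 22 \left(- \frac{1}{18}\right) + 7 \left(\left(-18\right) \left(- \frac{1}{6}\right)\right)\right) - 409\right) \left(-475\right) = \left(\left(21 - - \frac{77}{9} + 7 \cdot 3\right) - 409\right) \left(-475\right) = \left(\left(21 + \frac{77}{9} + 21\right) - 409\right) \left(-475\right) = \left(\frac{455}{9} - 409\right) \left(-475\right) = \left(- \frac{3226}{9}\right) \left(-475\right) = \frac{1532350}{9}$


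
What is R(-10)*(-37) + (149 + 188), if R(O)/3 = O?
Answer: 1447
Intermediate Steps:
R(O) = 3*O
R(-10)*(-37) + (149 + 188) = (3*(-10))*(-37) + (149 + 188) = -30*(-37) + 337 = 1110 + 337 = 1447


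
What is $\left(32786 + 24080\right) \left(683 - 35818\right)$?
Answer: $-1997986910$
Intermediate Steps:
$\left(32786 + 24080\right) \left(683 - 35818\right) = 56866 \left(-35135\right) = -1997986910$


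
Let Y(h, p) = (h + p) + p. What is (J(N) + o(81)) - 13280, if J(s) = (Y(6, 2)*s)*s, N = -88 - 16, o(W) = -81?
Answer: 94799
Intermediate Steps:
N = -104
Y(h, p) = h + 2*p
J(s) = 10*s² (J(s) = ((6 + 2*2)*s)*s = ((6 + 4)*s)*s = (10*s)*s = 10*s²)
(J(N) + o(81)) - 13280 = (10*(-104)² - 81) - 13280 = (10*10816 - 81) - 13280 = (108160 - 81) - 13280 = 108079 - 13280 = 94799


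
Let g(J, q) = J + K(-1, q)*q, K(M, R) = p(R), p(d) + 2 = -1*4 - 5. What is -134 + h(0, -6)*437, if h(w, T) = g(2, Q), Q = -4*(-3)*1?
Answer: -56944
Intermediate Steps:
p(d) = -11 (p(d) = -2 + (-1*4 - 5) = -2 + (-4 - 5) = -2 - 9 = -11)
K(M, R) = -11
Q = 12 (Q = 12*1 = 12)
g(J, q) = J - 11*q
h(w, T) = -130 (h(w, T) = 2 - 11*12 = 2 - 132 = -130)
-134 + h(0, -6)*437 = -134 - 130*437 = -134 - 56810 = -56944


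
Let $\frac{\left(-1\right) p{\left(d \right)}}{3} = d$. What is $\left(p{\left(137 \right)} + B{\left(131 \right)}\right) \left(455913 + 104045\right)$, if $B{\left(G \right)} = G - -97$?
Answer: $-102472314$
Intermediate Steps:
$B{\left(G \right)} = 97 + G$ ($B{\left(G \right)} = G + 97 = 97 + G$)
$p{\left(d \right)} = - 3 d$
$\left(p{\left(137 \right)} + B{\left(131 \right)}\right) \left(455913 + 104045\right) = \left(\left(-3\right) 137 + \left(97 + 131\right)\right) \left(455913 + 104045\right) = \left(-411 + 228\right) 559958 = \left(-183\right) 559958 = -102472314$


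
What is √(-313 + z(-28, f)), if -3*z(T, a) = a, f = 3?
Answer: I*√314 ≈ 17.72*I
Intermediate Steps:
z(T, a) = -a/3
√(-313 + z(-28, f)) = √(-313 - ⅓*3) = √(-313 - 1) = √(-314) = I*√314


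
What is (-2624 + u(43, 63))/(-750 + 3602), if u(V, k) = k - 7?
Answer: -642/713 ≈ -0.90042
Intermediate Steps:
u(V, k) = -7 + k
(-2624 + u(43, 63))/(-750 + 3602) = (-2624 + (-7 + 63))/(-750 + 3602) = (-2624 + 56)/2852 = -2568*1/2852 = -642/713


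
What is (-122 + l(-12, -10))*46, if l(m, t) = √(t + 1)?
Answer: -5612 + 138*I ≈ -5612.0 + 138.0*I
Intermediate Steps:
l(m, t) = √(1 + t)
(-122 + l(-12, -10))*46 = (-122 + √(1 - 10))*46 = (-122 + √(-9))*46 = (-122 + 3*I)*46 = -5612 + 138*I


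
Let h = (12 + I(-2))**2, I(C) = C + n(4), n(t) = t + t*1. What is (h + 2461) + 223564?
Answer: 226349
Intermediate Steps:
n(t) = 2*t (n(t) = t + t = 2*t)
I(C) = 8 + C (I(C) = C + 2*4 = C + 8 = 8 + C)
h = 324 (h = (12 + (8 - 2))**2 = (12 + 6)**2 = 18**2 = 324)
(h + 2461) + 223564 = (324 + 2461) + 223564 = 2785 + 223564 = 226349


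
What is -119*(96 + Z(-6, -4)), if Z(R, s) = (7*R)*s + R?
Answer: -30702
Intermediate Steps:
Z(R, s) = R + 7*R*s (Z(R, s) = 7*R*s + R = R + 7*R*s)
-119*(96 + Z(-6, -4)) = -119*(96 - 6*(1 + 7*(-4))) = -119*(96 - 6*(1 - 28)) = -119*(96 - 6*(-27)) = -119*(96 + 162) = -119*258 = -30702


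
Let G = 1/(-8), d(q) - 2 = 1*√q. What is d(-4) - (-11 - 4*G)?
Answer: 25/2 + 2*I ≈ 12.5 + 2.0*I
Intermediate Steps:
d(q) = 2 + √q (d(q) = 2 + 1*√q = 2 + √q)
G = -⅛ ≈ -0.12500
d(-4) - (-11 - 4*G) = (2 + √(-4)) - (-11 - 4*(-⅛)) = (2 + 2*I) - (-11 + ½) = (2 + 2*I) - 1*(-21/2) = (2 + 2*I) + 21/2 = 25/2 + 2*I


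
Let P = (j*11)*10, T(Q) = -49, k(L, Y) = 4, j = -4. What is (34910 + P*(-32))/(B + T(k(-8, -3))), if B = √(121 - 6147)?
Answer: -800170/2809 - 16330*I*√6026/2809 ≈ -284.86 - 451.28*I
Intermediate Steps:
B = I*√6026 (B = √(-6026) = I*√6026 ≈ 77.627*I)
P = -440 (P = -4*11*10 = -44*10 = -440)
(34910 + P*(-32))/(B + T(k(-8, -3))) = (34910 - 440*(-32))/(I*√6026 - 49) = (34910 + 14080)/(-49 + I*√6026) = 48990/(-49 + I*√6026)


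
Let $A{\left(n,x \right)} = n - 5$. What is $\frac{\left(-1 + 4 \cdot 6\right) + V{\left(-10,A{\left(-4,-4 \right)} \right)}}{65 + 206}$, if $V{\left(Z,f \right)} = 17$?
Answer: $\frac{40}{271} \approx 0.1476$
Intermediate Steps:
$A{\left(n,x \right)} = -5 + n$
$\frac{\left(-1 + 4 \cdot 6\right) + V{\left(-10,A{\left(-4,-4 \right)} \right)}}{65 + 206} = \frac{\left(-1 + 4 \cdot 6\right) + 17}{65 + 206} = \frac{\left(-1 + 24\right) + 17}{271} = \left(23 + 17\right) \frac{1}{271} = 40 \cdot \frac{1}{271} = \frac{40}{271}$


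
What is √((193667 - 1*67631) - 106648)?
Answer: 2*√4847 ≈ 139.24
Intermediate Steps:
√((193667 - 1*67631) - 106648) = √((193667 - 67631) - 106648) = √(126036 - 106648) = √19388 = 2*√4847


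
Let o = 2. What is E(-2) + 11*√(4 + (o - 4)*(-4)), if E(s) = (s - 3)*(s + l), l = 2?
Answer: 22*√3 ≈ 38.105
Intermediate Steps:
E(s) = (-3 + s)*(2 + s) (E(s) = (s - 3)*(s + 2) = (-3 + s)*(2 + s))
E(-2) + 11*√(4 + (o - 4)*(-4)) = (-6 + (-2)² - 1*(-2)) + 11*√(4 + (2 - 4)*(-4)) = (-6 + 4 + 2) + 11*√(4 - 2*(-4)) = 0 + 11*√(4 + 8) = 0 + 11*√12 = 0 + 11*(2*√3) = 0 + 22*√3 = 22*√3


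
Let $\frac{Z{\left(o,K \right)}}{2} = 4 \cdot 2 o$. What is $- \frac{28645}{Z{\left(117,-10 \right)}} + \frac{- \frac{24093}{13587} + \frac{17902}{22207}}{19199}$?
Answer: $- \frac{55312218539105413}{3614736681685584} \approx -15.302$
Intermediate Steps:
$Z{\left(o,K \right)} = 16 o$ ($Z{\left(o,K \right)} = 2 \cdot 4 \cdot 2 o = 2 \cdot 8 o = 16 o$)
$- \frac{28645}{Z{\left(117,-10 \right)}} + \frac{- \frac{24093}{13587} + \frac{17902}{22207}}{19199} = - \frac{28645}{16 \cdot 117} + \frac{- \frac{24093}{13587} + \frac{17902}{22207}}{19199} = - \frac{28645}{1872} + \left(\left(-24093\right) \frac{1}{13587} + 17902 \cdot \frac{1}{22207}\right) \frac{1}{19199} = \left(-28645\right) \frac{1}{1872} + \left(- \frac{8031}{4529} + \frac{17902}{22207}\right) \frac{1}{19199} = - \frac{28645}{1872} - \frac{97266259}{1930949082097} = - \frac{55312218539105413}{3614736681685584}$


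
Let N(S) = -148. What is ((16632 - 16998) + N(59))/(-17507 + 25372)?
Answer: -514/7865 ≈ -0.065353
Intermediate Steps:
((16632 - 16998) + N(59))/(-17507 + 25372) = ((16632 - 16998) - 148)/(-17507 + 25372) = (-366 - 148)/7865 = -514*1/7865 = -514/7865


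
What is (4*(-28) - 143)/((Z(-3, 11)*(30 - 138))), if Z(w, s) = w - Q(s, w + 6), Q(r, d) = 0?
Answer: -85/108 ≈ -0.78704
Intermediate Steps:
Z(w, s) = w (Z(w, s) = w - 1*0 = w + 0 = w)
(4*(-28) - 143)/((Z(-3, 11)*(30 - 138))) = (4*(-28) - 143)/((-3*(30 - 138))) = (-112 - 143)/((-3*(-108))) = -255/324 = -255*1/324 = -85/108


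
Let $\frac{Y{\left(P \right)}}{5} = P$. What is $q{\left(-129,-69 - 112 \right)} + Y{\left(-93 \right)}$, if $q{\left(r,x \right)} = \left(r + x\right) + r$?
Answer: $-904$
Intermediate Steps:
$Y{\left(P \right)} = 5 P$
$q{\left(r,x \right)} = x + 2 r$
$q{\left(-129,-69 - 112 \right)} + Y{\left(-93 \right)} = \left(\left(-69 - 112\right) + 2 \left(-129\right)\right) + 5 \left(-93\right) = \left(-181 - 258\right) - 465 = -439 - 465 = -904$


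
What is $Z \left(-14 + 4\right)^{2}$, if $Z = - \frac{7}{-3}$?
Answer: $\frac{700}{3} \approx 233.33$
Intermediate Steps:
$Z = \frac{7}{3}$ ($Z = \left(-7\right) \left(- \frac{1}{3}\right) = \frac{7}{3} \approx 2.3333$)
$Z \left(-14 + 4\right)^{2} = \frac{7 \left(-14 + 4\right)^{2}}{3} = \frac{7 \left(-10\right)^{2}}{3} = \frac{7}{3} \cdot 100 = \frac{700}{3}$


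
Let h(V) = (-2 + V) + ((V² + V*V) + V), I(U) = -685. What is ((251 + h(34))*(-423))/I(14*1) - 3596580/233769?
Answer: 2959806129/1840595 ≈ 1608.1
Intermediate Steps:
h(V) = -2 + 2*V + 2*V² (h(V) = (-2 + V) + ((V² + V²) + V) = (-2 + V) + (2*V² + V) = (-2 + V) + (V + 2*V²) = -2 + 2*V + 2*V²)
((251 + h(34))*(-423))/I(14*1) - 3596580/233769 = ((251 + (-2 + 2*34 + 2*34²))*(-423))/(-685) - 3596580/233769 = ((251 + (-2 + 68 + 2*1156))*(-423))*(-1/685) - 3596580*1/233769 = ((251 + (-2 + 68 + 2312))*(-423))*(-1/685) - 41340/2687 = ((251 + 2378)*(-423))*(-1/685) - 41340/2687 = (2629*(-423))*(-1/685) - 41340/2687 = -1112067*(-1/685) - 41340/2687 = 1112067/685 - 41340/2687 = 2959806129/1840595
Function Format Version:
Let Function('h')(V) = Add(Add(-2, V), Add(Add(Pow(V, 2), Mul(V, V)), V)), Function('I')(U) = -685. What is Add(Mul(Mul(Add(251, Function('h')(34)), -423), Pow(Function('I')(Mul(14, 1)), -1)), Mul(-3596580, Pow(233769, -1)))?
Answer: Rational(2959806129, 1840595) ≈ 1608.1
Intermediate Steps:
Function('h')(V) = Add(-2, Mul(2, V), Mul(2, Pow(V, 2))) (Function('h')(V) = Add(Add(-2, V), Add(Add(Pow(V, 2), Pow(V, 2)), V)) = Add(Add(-2, V), Add(Mul(2, Pow(V, 2)), V)) = Add(Add(-2, V), Add(V, Mul(2, Pow(V, 2)))) = Add(-2, Mul(2, V), Mul(2, Pow(V, 2))))
Add(Mul(Mul(Add(251, Function('h')(34)), -423), Pow(Function('I')(Mul(14, 1)), -1)), Mul(-3596580, Pow(233769, -1))) = Add(Mul(Mul(Add(251, Add(-2, Mul(2, 34), Mul(2, Pow(34, 2)))), -423), Pow(-685, -1)), Mul(-3596580, Pow(233769, -1))) = Add(Mul(Mul(Add(251, Add(-2, 68, Mul(2, 1156))), -423), Rational(-1, 685)), Mul(-3596580, Rational(1, 233769))) = Add(Mul(Mul(Add(251, Add(-2, 68, 2312)), -423), Rational(-1, 685)), Rational(-41340, 2687)) = Add(Mul(Mul(Add(251, 2378), -423), Rational(-1, 685)), Rational(-41340, 2687)) = Add(Mul(Mul(2629, -423), Rational(-1, 685)), Rational(-41340, 2687)) = Add(Mul(-1112067, Rational(-1, 685)), Rational(-41340, 2687)) = Add(Rational(1112067, 685), Rational(-41340, 2687)) = Rational(2959806129, 1840595)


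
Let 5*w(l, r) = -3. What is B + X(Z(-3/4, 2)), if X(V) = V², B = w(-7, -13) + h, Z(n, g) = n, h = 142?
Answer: 11357/80 ≈ 141.96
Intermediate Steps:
w(l, r) = -⅗ (w(l, r) = (⅕)*(-3) = -⅗)
B = 707/5 (B = -⅗ + 142 = 707/5 ≈ 141.40)
B + X(Z(-3/4, 2)) = 707/5 + (-3/4)² = 707/5 + (-3*¼)² = 707/5 + (-¾)² = 707/5 + 9/16 = 11357/80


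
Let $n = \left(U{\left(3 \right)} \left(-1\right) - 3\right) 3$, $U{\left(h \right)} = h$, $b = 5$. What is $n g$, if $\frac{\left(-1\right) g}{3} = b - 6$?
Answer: $-54$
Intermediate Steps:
$g = 3$ ($g = - 3 \left(5 - 6\right) = \left(-3\right) \left(-1\right) = 3$)
$n = -18$ ($n = \left(3 \left(-1\right) - 3\right) 3 = \left(-3 - 3\right) 3 = \left(-6\right) 3 = -18$)
$n g = \left(-18\right) 3 = -54$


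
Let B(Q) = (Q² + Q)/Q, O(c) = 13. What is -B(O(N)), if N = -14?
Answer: -14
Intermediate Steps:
B(Q) = (Q + Q²)/Q
-B(O(N)) = -(1 + 13) = -1*14 = -14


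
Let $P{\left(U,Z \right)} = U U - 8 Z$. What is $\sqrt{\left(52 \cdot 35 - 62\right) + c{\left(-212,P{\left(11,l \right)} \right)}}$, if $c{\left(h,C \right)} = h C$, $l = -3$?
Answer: $i \sqrt{28982} \approx 170.24 i$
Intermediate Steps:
$P{\left(U,Z \right)} = U^{2} - 8 Z$
$c{\left(h,C \right)} = C h$
$\sqrt{\left(52 \cdot 35 - 62\right) + c{\left(-212,P{\left(11,l \right)} \right)}} = \sqrt{\left(52 \cdot 35 - 62\right) + \left(11^{2} - -24\right) \left(-212\right)} = \sqrt{\left(1820 - 62\right) + \left(121 + 24\right) \left(-212\right)} = \sqrt{1758 + 145 \left(-212\right)} = \sqrt{1758 - 30740} = \sqrt{-28982} = i \sqrt{28982}$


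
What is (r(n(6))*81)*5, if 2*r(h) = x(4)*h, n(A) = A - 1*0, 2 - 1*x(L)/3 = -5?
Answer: 25515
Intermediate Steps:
x(L) = 21 (x(L) = 6 - 3*(-5) = 6 + 15 = 21)
n(A) = A (n(A) = A + 0 = A)
r(h) = 21*h/2 (r(h) = (21*h)/2 = 21*h/2)
(r(n(6))*81)*5 = (((21/2)*6)*81)*5 = (63*81)*5 = 5103*5 = 25515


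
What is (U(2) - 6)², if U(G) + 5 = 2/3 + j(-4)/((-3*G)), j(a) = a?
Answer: 841/9 ≈ 93.444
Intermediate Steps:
U(G) = -13/3 + 4/(3*G) (U(G) = -5 + (2/3 - 4*(-1/(3*G))) = -5 + (2*(⅓) - (-4)/(3*G)) = -5 + (⅔ + 4/(3*G)) = -13/3 + 4/(3*G))
(U(2) - 6)² = ((⅓)*(4 - 13*2)/2 - 6)² = ((⅓)*(½)*(4 - 26) - 6)² = ((⅓)*(½)*(-22) - 6)² = (-11/3 - 6)² = (-29/3)² = 841/9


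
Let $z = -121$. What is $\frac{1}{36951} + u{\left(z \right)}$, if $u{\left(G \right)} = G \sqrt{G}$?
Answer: $\frac{1}{36951} - 1331 i \approx 2.7063 \cdot 10^{-5} - 1331.0 i$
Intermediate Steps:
$u{\left(G \right)} = G^{\frac{3}{2}}$
$\frac{1}{36951} + u{\left(z \right)} = \frac{1}{36951} + \left(-121\right)^{\frac{3}{2}} = \frac{1}{36951} - 1331 i$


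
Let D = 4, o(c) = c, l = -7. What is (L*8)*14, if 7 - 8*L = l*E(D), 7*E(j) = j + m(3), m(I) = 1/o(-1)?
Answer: 140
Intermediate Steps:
m(I) = -1 (m(I) = 1/(-1) = -1)
E(j) = -1/7 + j/7 (E(j) = (j - 1)/7 = (-1 + j)/7 = -1/7 + j/7)
L = 5/4 (L = 7/8 - (-7)*(-1/7 + (1/7)*4)/8 = 7/8 - (-7)*(-1/7 + 4/7)/8 = 7/8 - (-7)*3/(8*7) = 7/8 - 1/8*(-3) = 7/8 + 3/8 = 5/4 ≈ 1.2500)
(L*8)*14 = ((5/4)*8)*14 = 10*14 = 140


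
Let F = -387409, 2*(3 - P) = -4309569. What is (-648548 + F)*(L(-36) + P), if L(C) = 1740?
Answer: -4468139518635/2 ≈ -2.2341e+12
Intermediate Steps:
P = 4309575/2 (P = 3 - ½*(-4309569) = 3 + 4309569/2 = 4309575/2 ≈ 2.1548e+6)
(-648548 + F)*(L(-36) + P) = (-648548 - 387409)*(1740 + 4309575/2) = -1035957*4313055/2 = -4468139518635/2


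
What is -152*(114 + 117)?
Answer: -35112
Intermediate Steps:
-152*(114 + 117) = -152*231 = -35112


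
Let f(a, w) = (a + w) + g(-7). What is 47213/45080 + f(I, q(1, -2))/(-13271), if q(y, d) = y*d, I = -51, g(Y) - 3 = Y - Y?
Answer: 27339901/26011160 ≈ 1.0511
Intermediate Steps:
g(Y) = 3 (g(Y) = 3 + (Y - Y) = 3 + 0 = 3)
q(y, d) = d*y
f(a, w) = 3 + a + w (f(a, w) = (a + w) + 3 = 3 + a + w)
47213/45080 + f(I, q(1, -2))/(-13271) = 47213/45080 + (3 - 51 - 2*1)/(-13271) = 47213*(1/45080) + (3 - 51 - 2)*(-1/13271) = 47213/45080 - 50*(-1/13271) = 47213/45080 + 50/13271 = 27339901/26011160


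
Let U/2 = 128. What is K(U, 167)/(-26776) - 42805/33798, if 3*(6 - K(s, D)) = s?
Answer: -95288781/75414604 ≈ -1.2635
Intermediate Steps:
U = 256 (U = 2*128 = 256)
K(s, D) = 6 - s/3
K(U, 167)/(-26776) - 42805/33798 = (6 - 1/3*256)/(-26776) - 42805/33798 = (6 - 256/3)*(-1/26776) - 42805*1/33798 = -238/3*(-1/26776) - 42805/33798 = 119/40164 - 42805/33798 = -95288781/75414604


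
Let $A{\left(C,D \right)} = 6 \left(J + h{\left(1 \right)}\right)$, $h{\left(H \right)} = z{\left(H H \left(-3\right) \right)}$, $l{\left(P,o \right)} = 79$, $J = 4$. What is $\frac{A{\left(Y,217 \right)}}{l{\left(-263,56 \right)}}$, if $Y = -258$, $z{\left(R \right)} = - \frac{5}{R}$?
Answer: $\frac{34}{79} \approx 0.43038$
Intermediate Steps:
$h{\left(H \right)} = \frac{5}{3 H^{2}}$ ($h{\left(H \right)} = - \frac{5}{H H \left(-3\right)} = - \frac{5}{H^{2} \left(-3\right)} = - \frac{5}{\left(-3\right) H^{2}} = - 5 \left(- \frac{1}{3 H^{2}}\right) = \frac{5}{3 H^{2}}$)
$A{\left(C,D \right)} = 34$ ($A{\left(C,D \right)} = 6 \left(4 + \frac{5}{3 \cdot 1}\right) = 6 \left(4 + \frac{5}{3} \cdot 1\right) = 6 \left(4 + \frac{5}{3}\right) = 6 \cdot \frac{17}{3} = 34$)
$\frac{A{\left(Y,217 \right)}}{l{\left(-263,56 \right)}} = \frac{34}{79}$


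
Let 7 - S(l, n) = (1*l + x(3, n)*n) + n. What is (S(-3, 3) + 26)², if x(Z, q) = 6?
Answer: 225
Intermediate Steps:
S(l, n) = 7 - l - 7*n (S(l, n) = 7 - ((1*l + 6*n) + n) = 7 - ((l + 6*n) + n) = 7 - (l + 7*n) = 7 + (-l - 7*n) = 7 - l - 7*n)
(S(-3, 3) + 26)² = ((7 - 1*(-3) - 7*3) + 26)² = ((7 + 3 - 21) + 26)² = (-11 + 26)² = 15² = 225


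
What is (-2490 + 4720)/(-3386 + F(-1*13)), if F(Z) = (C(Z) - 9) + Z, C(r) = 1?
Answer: -2230/3407 ≈ -0.65453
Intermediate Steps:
F(Z) = -8 + Z (F(Z) = (1 - 9) + Z = -8 + Z)
(-2490 + 4720)/(-3386 + F(-1*13)) = (-2490 + 4720)/(-3386 + (-8 - 1*13)) = 2230/(-3386 + (-8 - 13)) = 2230/(-3386 - 21) = 2230/(-3407) = 2230*(-1/3407) = -2230/3407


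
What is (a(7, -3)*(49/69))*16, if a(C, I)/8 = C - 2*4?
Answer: -6272/69 ≈ -90.899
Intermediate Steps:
a(C, I) = -64 + 8*C (a(C, I) = 8*(C - 2*4) = 8*(C - 8) = 8*(-8 + C) = -64 + 8*C)
(a(7, -3)*(49/69))*16 = ((-64 + 8*7)*(49/69))*16 = ((-64 + 56)*(49*(1/69)))*16 = -8*49/69*16 = -392/69*16 = -6272/69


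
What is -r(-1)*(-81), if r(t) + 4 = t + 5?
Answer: 0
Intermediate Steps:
r(t) = 1 + t (r(t) = -4 + (t + 5) = -4 + (5 + t) = 1 + t)
-r(-1)*(-81) = -(1 - 1)*(-81) = -0*(-81) = -1*0 = 0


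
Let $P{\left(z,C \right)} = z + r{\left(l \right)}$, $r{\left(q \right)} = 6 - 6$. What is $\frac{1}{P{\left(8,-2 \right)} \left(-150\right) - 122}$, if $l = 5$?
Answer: $- \frac{1}{1322} \approx -0.00075643$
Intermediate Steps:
$r{\left(q \right)} = 0$ ($r{\left(q \right)} = 6 - 6 = 0$)
$P{\left(z,C \right)} = z$ ($P{\left(z,C \right)} = z + 0 = z$)
$\frac{1}{P{\left(8,-2 \right)} \left(-150\right) - 122} = \frac{1}{8 \left(-150\right) - 122} = \frac{1}{-1200 - 122} = \frac{1}{-1322} = - \frac{1}{1322}$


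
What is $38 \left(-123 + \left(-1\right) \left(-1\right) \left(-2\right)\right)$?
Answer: $-4750$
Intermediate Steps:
$38 \left(-123 + \left(-1\right) \left(-1\right) \left(-2\right)\right) = 38 \left(-123 + 1 \left(-2\right)\right) = 38 \left(-123 - 2\right) = 38 \left(-125\right) = -4750$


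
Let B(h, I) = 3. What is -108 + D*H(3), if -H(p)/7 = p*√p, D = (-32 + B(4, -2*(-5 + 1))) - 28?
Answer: -108 + 1197*√3 ≈ 1965.3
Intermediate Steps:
D = -57 (D = (-32 + 3) - 28 = -29 - 28 = -57)
H(p) = -7*p^(3/2) (H(p) = -7*p*√p = -7*p^(3/2))
-108 + D*H(3) = -108 - (-399)*3^(3/2) = -108 - (-399)*3*√3 = -108 - (-1197)*√3 = -108 + 1197*√3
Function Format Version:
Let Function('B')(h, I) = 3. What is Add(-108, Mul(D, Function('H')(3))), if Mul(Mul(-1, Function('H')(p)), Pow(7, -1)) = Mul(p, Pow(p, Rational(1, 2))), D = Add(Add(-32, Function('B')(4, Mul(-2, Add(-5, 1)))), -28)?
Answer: Add(-108, Mul(1197, Pow(3, Rational(1, 2)))) ≈ 1965.3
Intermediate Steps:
D = -57 (D = Add(Add(-32, 3), -28) = Add(-29, -28) = -57)
Function('H')(p) = Mul(-7, Pow(p, Rational(3, 2))) (Function('H')(p) = Mul(-7, Mul(p, Pow(p, Rational(1, 2)))) = Mul(-7, Pow(p, Rational(3, 2))))
Add(-108, Mul(D, Function('H')(3))) = Add(-108, Mul(-57, Mul(-7, Pow(3, Rational(3, 2))))) = Add(-108, Mul(-57, Mul(-7, Mul(3, Pow(3, Rational(1, 2)))))) = Add(-108, Mul(-57, Mul(-21, Pow(3, Rational(1, 2))))) = Add(-108, Mul(1197, Pow(3, Rational(1, 2))))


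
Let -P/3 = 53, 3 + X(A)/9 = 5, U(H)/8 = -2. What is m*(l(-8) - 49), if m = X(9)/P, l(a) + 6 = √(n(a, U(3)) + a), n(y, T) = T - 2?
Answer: 330/53 - 6*I*√26/53 ≈ 6.2264 - 0.57725*I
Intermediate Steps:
U(H) = -16 (U(H) = 8*(-2) = -16)
X(A) = 18 (X(A) = -27 + 9*5 = -27 + 45 = 18)
P = -159 (P = -3*53 = -159)
n(y, T) = -2 + T
l(a) = -6 + √(-18 + a) (l(a) = -6 + √((-2 - 16) + a) = -6 + √(-18 + a))
m = -6/53 (m = 18/(-159) = 18*(-1/159) = -6/53 ≈ -0.11321)
m*(l(-8) - 49) = -6*((-6 + √(-18 - 8)) - 49)/53 = -6*((-6 + √(-26)) - 49)/53 = -6*((-6 + I*√26) - 49)/53 = -6*(-55 + I*√26)/53 = 330/53 - 6*I*√26/53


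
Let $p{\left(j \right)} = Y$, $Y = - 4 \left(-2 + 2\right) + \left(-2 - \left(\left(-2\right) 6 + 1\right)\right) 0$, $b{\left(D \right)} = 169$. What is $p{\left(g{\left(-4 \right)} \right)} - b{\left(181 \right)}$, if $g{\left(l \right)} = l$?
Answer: $-169$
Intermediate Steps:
$Y = 0$ ($Y = \left(-4\right) 0 + \left(-2 - \left(-12 + 1\right)\right) 0 = 0 + \left(-2 - -11\right) 0 = 0 + \left(-2 + 11\right) 0 = 0 + 9 \cdot 0 = 0 + 0 = 0$)
$p{\left(j \right)} = 0$
$p{\left(g{\left(-4 \right)} \right)} - b{\left(181 \right)} = 0 - 169 = -169$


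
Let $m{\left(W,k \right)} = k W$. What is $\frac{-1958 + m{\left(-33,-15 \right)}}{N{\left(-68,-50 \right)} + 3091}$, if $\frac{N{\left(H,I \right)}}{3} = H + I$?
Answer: $- \frac{209}{391} \approx -0.53453$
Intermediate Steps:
$N{\left(H,I \right)} = 3 H + 3 I$ ($N{\left(H,I \right)} = 3 \left(H + I\right) = 3 H + 3 I$)
$m{\left(W,k \right)} = W k$
$\frac{-1958 + m{\left(-33,-15 \right)}}{N{\left(-68,-50 \right)} + 3091} = \frac{-1958 - -495}{\left(3 \left(-68\right) + 3 \left(-50\right)\right) + 3091} = \frac{-1958 + 495}{\left(-204 - 150\right) + 3091} = - \frac{1463}{-354 + 3091} = - \frac{1463}{2737} = \left(-1463\right) \frac{1}{2737} = - \frac{209}{391}$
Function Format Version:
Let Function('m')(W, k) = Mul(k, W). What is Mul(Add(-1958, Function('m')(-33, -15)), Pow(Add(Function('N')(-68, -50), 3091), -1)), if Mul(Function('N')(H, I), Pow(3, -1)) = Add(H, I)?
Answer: Rational(-209, 391) ≈ -0.53453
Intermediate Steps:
Function('N')(H, I) = Add(Mul(3, H), Mul(3, I)) (Function('N')(H, I) = Mul(3, Add(H, I)) = Add(Mul(3, H), Mul(3, I)))
Function('m')(W, k) = Mul(W, k)
Mul(Add(-1958, Function('m')(-33, -15)), Pow(Add(Function('N')(-68, -50), 3091), -1)) = Mul(Add(-1958, Mul(-33, -15)), Pow(Add(Add(Mul(3, -68), Mul(3, -50)), 3091), -1)) = Mul(Add(-1958, 495), Pow(Add(Add(-204, -150), 3091), -1)) = Mul(-1463, Pow(Add(-354, 3091), -1)) = Mul(-1463, Pow(2737, -1)) = Mul(-1463, Rational(1, 2737)) = Rational(-209, 391)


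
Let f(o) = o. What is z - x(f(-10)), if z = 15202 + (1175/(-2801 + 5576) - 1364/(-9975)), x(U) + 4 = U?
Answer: 5616051943/369075 ≈ 15217.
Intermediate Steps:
x(U) = -4 + U
z = 5610884893/369075 (z = 15202 + (1175/2775 - 1364*(-1/9975)) = 15202 + (1175*(1/2775) + 1364/9975) = 15202 + (47/111 + 1364/9975) = 15202 + 206743/369075 = 5610884893/369075 ≈ 15203.)
z - x(f(-10)) = 5610884893/369075 - (-4 - 10) = 5610884893/369075 - 1*(-14) = 5610884893/369075 + 14 = 5616051943/369075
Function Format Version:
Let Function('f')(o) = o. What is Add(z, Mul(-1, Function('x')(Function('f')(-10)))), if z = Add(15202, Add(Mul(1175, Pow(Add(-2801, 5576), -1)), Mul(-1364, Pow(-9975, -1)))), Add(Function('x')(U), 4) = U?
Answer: Rational(5616051943, 369075) ≈ 15217.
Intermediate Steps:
Function('x')(U) = Add(-4, U)
z = Rational(5610884893, 369075) (z = Add(15202, Add(Mul(1175, Pow(2775, -1)), Mul(-1364, Rational(-1, 9975)))) = Add(15202, Add(Mul(1175, Rational(1, 2775)), Rational(1364, 9975))) = Add(15202, Add(Rational(47, 111), Rational(1364, 9975))) = Add(15202, Rational(206743, 369075)) = Rational(5610884893, 369075) ≈ 15203.)
Add(z, Mul(-1, Function('x')(Function('f')(-10)))) = Add(Rational(5610884893, 369075), Mul(-1, Add(-4, -10))) = Add(Rational(5610884893, 369075), Mul(-1, -14)) = Add(Rational(5610884893, 369075), 14) = Rational(5616051943, 369075)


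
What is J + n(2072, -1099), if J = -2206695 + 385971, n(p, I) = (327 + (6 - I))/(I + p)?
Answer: -1771563020/973 ≈ -1.8207e+6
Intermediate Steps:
n(p, I) = (333 - I)/(I + p)
J = -1820724
J + n(2072, -1099) = -1820724 + (333 - 1*(-1099))/(-1099 + 2072) = -1820724 + (333 + 1099)/973 = -1820724 + (1/973)*1432 = -1820724 + 1432/973 = -1771563020/973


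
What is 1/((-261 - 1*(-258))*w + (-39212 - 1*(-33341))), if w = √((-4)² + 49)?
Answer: -1957/11489352 + √65/11489352 ≈ -0.00016963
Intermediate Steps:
w = √65 (w = √(16 + 49) = √65 ≈ 8.0623)
1/((-261 - 1*(-258))*w + (-39212 - 1*(-33341))) = 1/((-261 - 1*(-258))*√65 + (-39212 - 1*(-33341))) = 1/((-261 + 258)*√65 + (-39212 + 33341)) = 1/(-3*√65 - 5871) = 1/(-5871 - 3*√65)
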